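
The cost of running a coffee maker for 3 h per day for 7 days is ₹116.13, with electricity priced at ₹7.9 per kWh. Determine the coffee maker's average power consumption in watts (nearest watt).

Energy = ₹116.13 ÷ ₹7.9/kWh = 14.7 kWh
Runtime = 3 h/day × 7 days = 21 h
Power = 14.7 kWh ÷ 21 h = 0.7 kW = 700 W

700 W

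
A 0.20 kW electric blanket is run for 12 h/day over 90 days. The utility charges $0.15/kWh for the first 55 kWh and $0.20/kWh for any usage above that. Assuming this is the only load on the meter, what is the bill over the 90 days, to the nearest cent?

$40.45

Runtime = 12 h/day × 90 days = 1080 h
Energy = 0.2 kW × 1080 h = 216 kWh
Tier 1 (0–55 kWh): 55 × $0.15 = $8.25
Above 55 kWh: 161 × $0.20 = $32.2
Bill = $40.45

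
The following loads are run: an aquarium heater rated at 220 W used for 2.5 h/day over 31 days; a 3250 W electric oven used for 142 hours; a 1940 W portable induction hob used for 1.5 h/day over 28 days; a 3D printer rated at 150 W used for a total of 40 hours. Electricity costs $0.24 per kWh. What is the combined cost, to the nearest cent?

aquarium heater: Runtime = 2.5 h/day × 31 days = 77.5 h
aquarium heater: 0.22 kW × 77.5 h = 17.05 kWh
electric oven: 3.25 kW × 142 h = 461.5 kWh
portable induction hob: Runtime = 1.5 h/day × 28 days = 42 h
portable induction hob: 1.94 kW × 42 h = 81.48 kWh
3D printer: 0.15 kW × 40 h = 6 kWh
Total energy = 566.03 kWh
Cost = 566.03 × $0.24 = $135.85

$135.85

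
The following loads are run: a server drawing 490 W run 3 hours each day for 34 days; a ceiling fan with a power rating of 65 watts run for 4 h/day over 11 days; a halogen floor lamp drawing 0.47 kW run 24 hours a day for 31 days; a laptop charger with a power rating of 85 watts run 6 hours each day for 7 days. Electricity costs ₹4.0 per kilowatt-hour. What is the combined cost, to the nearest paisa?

server: Runtime = 3 h/day × 34 days = 102 h
server: 0.49 kW × 102 h = 49.98 kWh
ceiling fan: Runtime = 4 h/day × 11 days = 44 h
ceiling fan: 0.065 kW × 44 h = 2.86 kWh
halogen floor lamp: Runtime = 24 h × 31 = 744 h
halogen floor lamp: 0.47 kW × 744 h = 349.68 kWh
laptop charger: Runtime = 6 h/day × 7 days = 42 h
laptop charger: 0.085 kW × 42 h = 3.57 kWh
Total energy = 406.09 kWh
Cost = 406.09 × ₹4.0 = ₹1624.36

₹1624.36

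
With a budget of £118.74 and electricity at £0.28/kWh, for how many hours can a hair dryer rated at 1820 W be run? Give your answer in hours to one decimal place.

Energy available = £118.74 ÷ £0.28/kWh = 424.0714 kWh
Hours = 424.0714 kWh ÷ 1.82 kW = 233.0 h

233.0 h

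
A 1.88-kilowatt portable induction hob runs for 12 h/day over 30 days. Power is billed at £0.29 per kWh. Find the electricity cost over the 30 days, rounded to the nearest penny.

Runtime = 12 h/day × 30 days = 360 h
Energy = 1.88 kW × 360 h = 676.8 kWh
Cost = 676.8 kWh × £0.29/kWh = £196.27

£196.27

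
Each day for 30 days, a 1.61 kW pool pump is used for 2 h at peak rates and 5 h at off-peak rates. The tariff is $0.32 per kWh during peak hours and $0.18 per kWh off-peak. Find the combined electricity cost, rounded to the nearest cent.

$74.38

Peak energy = 1.61 kW × 2 h × 30 = 96.6 kWh
Off-peak energy = 1.61 kW × 5 h × 30 = 241.5 kWh
Cost = 96.6 × $0.32 + 241.5 × $0.18 = $30.912 + $43.47 = $74.38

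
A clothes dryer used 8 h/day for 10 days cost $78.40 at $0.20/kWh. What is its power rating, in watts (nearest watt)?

Energy = $78.40 ÷ $0.20/kWh = 392 kWh
Runtime = 8 h/day × 10 days = 80 h
Power = 392 kWh ÷ 80 h = 4.9 kW = 4900 W

4900 W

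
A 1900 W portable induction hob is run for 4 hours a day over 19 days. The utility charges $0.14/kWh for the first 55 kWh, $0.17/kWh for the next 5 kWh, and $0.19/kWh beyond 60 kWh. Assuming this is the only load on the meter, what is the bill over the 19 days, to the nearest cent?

Runtime = 4 h/day × 19 days = 76 h
Energy = 1.9 kW × 76 h = 144.4 kWh
Tier 1 (0–55 kWh): 55 × $0.14 = $7.7
Tier 2 (55–60 kWh): 5 × $0.17 = $0.85
Above 60 kWh: 84.4 × $0.19 = $16.036
Bill = $24.59

$24.59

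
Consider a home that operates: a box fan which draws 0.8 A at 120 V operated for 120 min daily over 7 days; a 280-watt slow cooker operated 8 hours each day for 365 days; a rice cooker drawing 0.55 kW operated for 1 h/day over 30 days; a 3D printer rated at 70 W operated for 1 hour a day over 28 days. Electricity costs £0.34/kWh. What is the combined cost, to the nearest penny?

£284.72

box fan: Power = 0.8 A × 120 V = 96 W = 0.096 kW
box fan: Runtime = 120 min × 7 = 840 min = 14 h
box fan: 0.096 kW × 14 h = 1.344 kWh
slow cooker: Runtime = 8 h/day × 365 days = 2920 h
slow cooker: 0.28 kW × 2920 h = 817.6 kWh
rice cooker: Runtime = 1 h/day × 30 days = 30 h
rice cooker: 0.55 kW × 30 h = 16.5 kWh
3D printer: Runtime = 1 h/day × 28 days = 28 h
3D printer: 0.07 kW × 28 h = 1.96 kWh
Total energy = 837.404 kWh
Cost = 837.404 × £0.34 = £284.72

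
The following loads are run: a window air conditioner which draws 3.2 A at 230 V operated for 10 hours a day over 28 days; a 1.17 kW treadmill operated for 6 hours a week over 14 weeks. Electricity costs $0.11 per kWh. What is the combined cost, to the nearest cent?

window air conditioner: Power = 3.2 A × 230 V = 736 W = 0.736 kW
window air conditioner: Runtime = 10 h/day × 28 days = 280 h
window air conditioner: 0.736 kW × 280 h = 206.08 kWh
treadmill: Runtime = 6 h/week × 14 weeks = 84 h
treadmill: 1.17 kW × 84 h = 98.28 kWh
Total energy = 304.36 kWh
Cost = 304.36 × $0.11 = $33.48

$33.48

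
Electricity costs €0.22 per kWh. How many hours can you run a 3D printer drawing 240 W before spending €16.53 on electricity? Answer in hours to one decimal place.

313.1 h

Energy available = €16.53 ÷ €0.22/kWh = 75.1364 kWh
Hours = 75.1364 kWh ÷ 0.24 kW = 313.1 h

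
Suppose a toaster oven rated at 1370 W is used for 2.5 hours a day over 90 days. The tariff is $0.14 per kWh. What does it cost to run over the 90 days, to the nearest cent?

Runtime = 2.5 h/day × 90 days = 225 h
Energy = 1.37 kW × 225 h = 308.25 kWh
Cost = 308.25 kWh × $0.14/kWh = $43.16

$43.16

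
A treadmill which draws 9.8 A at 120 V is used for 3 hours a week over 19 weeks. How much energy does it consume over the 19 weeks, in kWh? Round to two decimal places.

67.03 kWh

Power = 9.8 A × 120 V = 1176 W = 1.176 kW
Runtime = 3 h/week × 19 weeks = 57 h
Energy = 1.176 kW × 57 h = 67.032 kWh ≈ 67.03 kWh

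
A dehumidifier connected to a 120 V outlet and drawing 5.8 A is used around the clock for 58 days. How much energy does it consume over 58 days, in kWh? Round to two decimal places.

968.83 kWh

Power = 5.8 A × 120 V = 696 W = 0.696 kW
Runtime = 24 h × 58 = 1392 h
Energy = 0.696 kW × 1392 h = 968.832 kWh ≈ 968.83 kWh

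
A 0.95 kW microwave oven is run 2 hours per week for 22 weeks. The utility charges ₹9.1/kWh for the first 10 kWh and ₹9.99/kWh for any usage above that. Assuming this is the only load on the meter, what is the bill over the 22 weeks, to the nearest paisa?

Runtime = 2 h/week × 22 weeks = 44 h
Energy = 0.95 kW × 44 h = 41.8 kWh
Tier 1 (0–10 kWh): 10 × ₹9.1 = ₹91
Above 10 kWh: 31.8 × ₹9.99 = ₹317.682
Bill = ₹408.68

₹408.68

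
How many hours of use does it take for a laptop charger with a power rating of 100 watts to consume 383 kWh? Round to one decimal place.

Hours = 383 kWh ÷ 0.1 kW = 3830.0 h

3830.0 h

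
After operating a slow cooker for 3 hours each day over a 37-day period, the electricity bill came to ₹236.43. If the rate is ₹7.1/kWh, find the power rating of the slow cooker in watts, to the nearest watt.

300 W

Energy = ₹236.43 ÷ ₹7.1/kWh = 33.3 kWh
Runtime = 3 h/day × 37 days = 111 h
Power = 33.3 kWh ÷ 111 h = 0.3 kW = 300 W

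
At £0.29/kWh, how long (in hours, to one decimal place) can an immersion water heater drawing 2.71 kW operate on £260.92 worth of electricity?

332.0 h

Energy available = £260.92 ÷ £0.29/kWh = 899.7241 kWh
Hours = 899.7241 kWh ÷ 2.71 kW = 332.0 h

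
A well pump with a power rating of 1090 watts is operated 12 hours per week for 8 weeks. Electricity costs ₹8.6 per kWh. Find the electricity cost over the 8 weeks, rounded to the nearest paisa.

Runtime = 12 h/week × 8 weeks = 96 h
Energy = 1.09 kW × 96 h = 104.64 kWh
Cost = 104.64 kWh × ₹8.6/kWh = ₹899.90

₹899.90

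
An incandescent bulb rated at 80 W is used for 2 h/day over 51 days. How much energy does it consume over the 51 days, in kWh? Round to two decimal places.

Runtime = 2 h/day × 51 days = 102 h
Energy = 0.08 kW × 102 h = 8.16 kWh

8.16 kWh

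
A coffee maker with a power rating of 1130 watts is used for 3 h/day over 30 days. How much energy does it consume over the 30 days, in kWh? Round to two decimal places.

101.70 kWh

Runtime = 3 h/day × 30 days = 90 h
Energy = 1.13 kW × 90 h = 101.7 kWh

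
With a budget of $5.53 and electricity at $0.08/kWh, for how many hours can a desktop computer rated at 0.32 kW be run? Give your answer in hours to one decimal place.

Energy available = $5.53 ÷ $0.08/kWh = 69.125 kWh
Hours = 69.125 kWh ÷ 0.32 kW = 216.0 h

216.0 h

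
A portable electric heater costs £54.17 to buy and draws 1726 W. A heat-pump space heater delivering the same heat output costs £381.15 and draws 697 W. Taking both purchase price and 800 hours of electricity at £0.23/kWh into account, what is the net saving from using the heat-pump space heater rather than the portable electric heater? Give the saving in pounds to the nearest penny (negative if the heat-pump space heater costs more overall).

-£137.64

portable electric heater: £54.17 + (1726/1000) kW × 800 h × £0.23 = £54.17 + £317.584 = £371.754
heat-pump space heater: £381.15 + (697/1000) kW × 800 h × £0.23 = £381.15 + £128.248 = £509.398
Saving = £371.754 − £509.398 = −£137.644 → -£137.64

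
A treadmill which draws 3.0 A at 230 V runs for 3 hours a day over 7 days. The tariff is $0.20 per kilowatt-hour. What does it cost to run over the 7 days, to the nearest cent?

$2.90

Power = 3.0 A × 230 V = 690 W = 0.69 kW
Runtime = 3 h/day × 7 days = 21 h
Energy = 0.69 kW × 21 h = 14.49 kWh
Cost = 14.49 kWh × $0.20/kWh = $2.90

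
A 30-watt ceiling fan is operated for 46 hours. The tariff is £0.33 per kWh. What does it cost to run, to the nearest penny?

Energy = 0.03 kW × 46 h = 1.38 kWh
Cost = 1.38 kWh × £0.33/kWh = £0.46

£0.46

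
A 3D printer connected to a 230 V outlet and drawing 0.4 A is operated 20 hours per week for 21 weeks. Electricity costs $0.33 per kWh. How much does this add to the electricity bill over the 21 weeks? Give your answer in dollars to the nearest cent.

$12.75

Power = 0.4 A × 230 V = 92 W = 0.092 kW
Runtime = 20 h/week × 21 weeks = 420 h
Energy = 0.092 kW × 420 h = 38.64 kWh
Cost = 38.64 kWh × $0.33/kWh = $12.75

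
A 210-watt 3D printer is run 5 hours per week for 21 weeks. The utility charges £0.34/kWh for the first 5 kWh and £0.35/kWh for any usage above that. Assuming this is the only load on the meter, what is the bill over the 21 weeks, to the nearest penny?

Runtime = 5 h/week × 21 weeks = 105 h
Energy = 0.21 kW × 105 h = 22.05 kWh
Tier 1 (0–5 kWh): 5 × £0.34 = £1.7
Above 5 kWh: 17.05 × £0.35 = £5.9675
Bill = £7.67

£7.67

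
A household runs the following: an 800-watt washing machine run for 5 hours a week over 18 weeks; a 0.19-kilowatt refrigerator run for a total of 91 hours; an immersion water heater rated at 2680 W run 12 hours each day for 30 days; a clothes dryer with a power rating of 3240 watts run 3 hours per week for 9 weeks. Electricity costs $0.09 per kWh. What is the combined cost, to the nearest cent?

washing machine: Runtime = 5 h/week × 18 weeks = 90 h
washing machine: 0.8 kW × 90 h = 72 kWh
refrigerator: 0.19 kW × 91 h = 17.29 kWh
immersion water heater: Runtime = 12 h/day × 30 days = 360 h
immersion water heater: 2.68 kW × 360 h = 964.8 kWh
clothes dryer: Runtime = 3 h/week × 9 weeks = 27 h
clothes dryer: 3.24 kW × 27 h = 87.48 kWh
Total energy = 1141.57 kWh
Cost = 1141.57 × $0.09 = $102.74

$102.74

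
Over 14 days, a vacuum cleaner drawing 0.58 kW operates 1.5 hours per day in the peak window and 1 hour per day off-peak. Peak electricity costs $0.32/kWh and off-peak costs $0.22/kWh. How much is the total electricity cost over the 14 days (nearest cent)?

Peak energy = 0.58 kW × 1.5 h × 14 = 12.18 kWh
Off-peak energy = 0.58 kW × 1 h × 14 = 8.12 kWh
Cost = 12.18 × $0.32 + 8.12 × $0.22 = $3.8976 + $1.7864 = $5.68

$5.68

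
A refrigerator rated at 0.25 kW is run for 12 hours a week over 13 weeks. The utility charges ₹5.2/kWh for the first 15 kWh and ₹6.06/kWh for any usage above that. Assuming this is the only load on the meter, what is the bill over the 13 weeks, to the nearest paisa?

₹223.44

Runtime = 12 h/week × 13 weeks = 156 h
Energy = 0.25 kW × 156 h = 39 kWh
Tier 1 (0–15 kWh): 15 × ₹5.2 = ₹78
Above 15 kWh: 24 × ₹6.06 = ₹145.44
Bill = ₹223.44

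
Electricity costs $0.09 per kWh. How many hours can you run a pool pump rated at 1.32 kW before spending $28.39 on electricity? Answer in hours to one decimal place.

Energy available = $28.39 ÷ $0.09/kWh = 315.4444 kWh
Hours = 315.4444 kWh ÷ 1.32 kW = 239.0 h

239.0 h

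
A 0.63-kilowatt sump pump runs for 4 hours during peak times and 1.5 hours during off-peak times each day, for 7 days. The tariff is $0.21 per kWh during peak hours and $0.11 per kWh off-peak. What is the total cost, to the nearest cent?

$4.43

Peak energy = 0.63 kW × 4 h × 7 = 17.64 kWh
Off-peak energy = 0.63 kW × 1.5 h × 7 = 6.615 kWh
Cost = 17.64 × $0.21 + 6.615 × $0.11 = $3.7044 + $0.72765 = $4.43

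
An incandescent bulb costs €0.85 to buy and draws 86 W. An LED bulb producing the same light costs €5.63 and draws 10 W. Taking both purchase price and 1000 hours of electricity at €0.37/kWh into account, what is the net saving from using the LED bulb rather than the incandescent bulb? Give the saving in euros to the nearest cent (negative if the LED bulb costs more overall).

incandescent bulb: €0.85 + (86/1000) kW × 1000 h × €0.37 = €0.85 + €31.82 = €32.67
LED bulb: €5.63 + (10/1000) kW × 1000 h × €0.37 = €5.63 + €3.7 = €9.33
Saving = €32.67 − €9.33 = €23.34

€23.34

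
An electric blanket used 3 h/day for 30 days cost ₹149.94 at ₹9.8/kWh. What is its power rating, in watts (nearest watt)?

170 W

Energy = ₹149.94 ÷ ₹9.8/kWh = 15.3 kWh
Runtime = 3 h/day × 30 days = 90 h
Power = 15.3 kWh ÷ 90 h = 0.17 kW = 170 W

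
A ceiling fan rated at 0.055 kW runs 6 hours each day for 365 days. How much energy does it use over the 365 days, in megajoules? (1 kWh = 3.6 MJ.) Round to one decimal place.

Runtime = 6 h/day × 365 days = 2190 h
Energy = 0.055 kW × 2190 h = 120.45 kWh
= 120.45 × 3.6 MJ = 433.6 MJ

433.6 MJ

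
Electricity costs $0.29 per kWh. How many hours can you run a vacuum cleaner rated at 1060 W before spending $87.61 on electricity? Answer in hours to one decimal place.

Energy available = $87.61 ÷ $0.29/kWh = 302.1034 kWh
Hours = 302.1034 kWh ÷ 1.06 kW = 285.0 h

285.0 h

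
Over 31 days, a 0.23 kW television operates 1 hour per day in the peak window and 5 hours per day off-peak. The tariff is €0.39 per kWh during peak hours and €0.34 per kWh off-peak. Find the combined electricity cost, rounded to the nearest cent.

€14.90

Peak energy = 0.23 kW × 1 h × 31 = 7.13 kWh
Off-peak energy = 0.23 kW × 5 h × 31 = 35.65 kWh
Cost = 7.13 × €0.39 + 35.65 × €0.34 = €2.7807 + €12.121 = €14.90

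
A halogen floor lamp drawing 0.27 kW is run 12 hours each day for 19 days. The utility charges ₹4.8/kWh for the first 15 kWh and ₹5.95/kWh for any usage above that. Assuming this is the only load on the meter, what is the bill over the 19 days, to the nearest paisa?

Runtime = 12 h/day × 19 days = 228 h
Energy = 0.27 kW × 228 h = 61.56 kWh
Tier 1 (0–15 kWh): 15 × ₹4.8 = ₹72
Above 15 kWh: 46.56 × ₹5.95 = ₹277.032
Bill = ₹349.03

₹349.03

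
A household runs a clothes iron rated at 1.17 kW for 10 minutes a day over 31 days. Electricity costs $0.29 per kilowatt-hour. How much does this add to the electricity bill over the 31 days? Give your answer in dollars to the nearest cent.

Runtime = 10 min × 31 = 310 min = 5.166666… h
Energy = 1.17 kW × 5.166666… h = 6.045 kWh
Cost = 6.045 kWh × $0.29/kWh = $1.75

$1.75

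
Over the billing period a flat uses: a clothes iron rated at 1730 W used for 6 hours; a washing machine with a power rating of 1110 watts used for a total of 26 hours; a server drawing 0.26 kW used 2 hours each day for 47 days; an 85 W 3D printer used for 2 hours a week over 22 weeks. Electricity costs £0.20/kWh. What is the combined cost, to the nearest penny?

£13.48

clothes iron: 1.73 kW × 6 h = 10.38 kWh
washing machine: 1.11 kW × 26 h = 28.86 kWh
server: Runtime = 2 h/day × 47 days = 94 h
server: 0.26 kW × 94 h = 24.44 kWh
3D printer: Runtime = 2 h/week × 22 weeks = 44 h
3D printer: 0.085 kW × 44 h = 3.74 kWh
Total energy = 67.42 kWh
Cost = 67.42 × £0.20 = £13.48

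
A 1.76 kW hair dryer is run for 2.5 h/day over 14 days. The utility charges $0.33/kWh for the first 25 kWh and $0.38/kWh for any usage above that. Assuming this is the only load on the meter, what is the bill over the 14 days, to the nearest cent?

$22.16

Runtime = 2.5 h/day × 14 days = 35 h
Energy = 1.76 kW × 35 h = 61.6 kWh
Tier 1 (0–25 kWh): 25 × $0.33 = $8.25
Above 25 kWh: 36.6 × $0.38 = $13.908
Bill = $22.16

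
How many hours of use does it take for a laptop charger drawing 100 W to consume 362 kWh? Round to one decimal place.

Hours = 362 kWh ÷ 0.1 kW = 3620.0 h

3620.0 h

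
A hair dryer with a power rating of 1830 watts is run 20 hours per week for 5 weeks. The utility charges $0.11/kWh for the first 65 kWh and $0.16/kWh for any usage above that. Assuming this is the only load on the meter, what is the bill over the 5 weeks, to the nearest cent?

Runtime = 20 h/week × 5 weeks = 100 h
Energy = 1.83 kW × 100 h = 183 kWh
Tier 1 (0–65 kWh): 65 × $0.11 = $7.15
Above 65 kWh: 118 × $0.16 = $18.88
Bill = $26.03

$26.03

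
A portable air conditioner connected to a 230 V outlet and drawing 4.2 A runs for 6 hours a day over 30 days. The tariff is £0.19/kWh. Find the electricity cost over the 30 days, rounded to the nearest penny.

Power = 4.2 A × 230 V = 966 W = 0.966 kW
Runtime = 6 h/day × 30 days = 180 h
Energy = 0.966 kW × 180 h = 173.88 kWh
Cost = 173.88 kWh × £0.19/kWh = £33.04

£33.04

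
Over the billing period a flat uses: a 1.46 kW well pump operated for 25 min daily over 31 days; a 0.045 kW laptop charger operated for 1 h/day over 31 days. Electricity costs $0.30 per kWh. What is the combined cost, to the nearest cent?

well pump: Runtime = 25 min × 31 = 775 min = 12.916666… h
well pump: 1.46 kW × 12.916666… h = 18.858333… kWh
laptop charger: Runtime = 1 h/day × 31 days = 31 h
laptop charger: 0.045 kW × 31 h = 1.395 kWh
Total energy = 20.253333… kWh
Cost = 20.253333… × $0.30 = $6.08

$6.08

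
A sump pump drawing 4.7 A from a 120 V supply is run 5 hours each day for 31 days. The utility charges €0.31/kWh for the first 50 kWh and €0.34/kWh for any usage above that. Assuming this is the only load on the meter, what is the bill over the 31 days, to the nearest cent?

€28.22

Power = 4.7 A × 120 V = 564 W = 0.564 kW
Runtime = 5 h/day × 31 days = 155 h
Energy = 0.564 kW × 155 h = 87.42 kWh
Tier 1 (0–50 kWh): 50 × €0.31 = €15.5
Above 50 kWh: 37.42 × €0.34 = €12.7228
Bill = €28.22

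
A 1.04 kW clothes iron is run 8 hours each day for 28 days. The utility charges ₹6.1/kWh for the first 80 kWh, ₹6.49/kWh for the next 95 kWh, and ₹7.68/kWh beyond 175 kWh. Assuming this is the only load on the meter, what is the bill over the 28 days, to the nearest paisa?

₹1549.68

Runtime = 8 h/day × 28 days = 224 h
Energy = 1.04 kW × 224 h = 232.96 kWh
Tier 1 (0–80 kWh): 80 × ₹6.1 = ₹488
Tier 2 (80–175 kWh): 95 × ₹6.49 = ₹616.55
Above 175 kWh: 57.96 × ₹7.68 = ₹445.1328
Bill = ₹1549.68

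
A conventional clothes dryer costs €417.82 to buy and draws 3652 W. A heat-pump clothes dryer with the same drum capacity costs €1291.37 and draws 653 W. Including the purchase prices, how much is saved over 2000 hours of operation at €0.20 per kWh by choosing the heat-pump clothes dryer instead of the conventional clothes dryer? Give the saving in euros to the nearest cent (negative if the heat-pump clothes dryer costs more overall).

€326.05

conventional clothes dryer: €417.82 + (3652/1000) kW × 2000 h × €0.20 = €417.82 + €1460.8 = €1878.62
heat-pump clothes dryer: €1291.37 + (653/1000) kW × 2000 h × €0.20 = €1291.37 + €261.2 = €1552.57
Saving = €1878.62 − €1552.57 = €326.05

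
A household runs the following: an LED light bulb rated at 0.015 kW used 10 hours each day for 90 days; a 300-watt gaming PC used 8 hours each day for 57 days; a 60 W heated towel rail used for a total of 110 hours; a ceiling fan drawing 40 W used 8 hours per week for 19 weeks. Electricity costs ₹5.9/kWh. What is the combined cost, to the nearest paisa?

₹961.58

LED light bulb: Runtime = 10 h/day × 90 days = 900 h
LED light bulb: 0.015 kW × 900 h = 13.5 kWh
gaming PC: Runtime = 8 h/day × 57 days = 456 h
gaming PC: 0.3 kW × 456 h = 136.8 kWh
heated towel rail: 0.06 kW × 110 h = 6.6 kWh
ceiling fan: Runtime = 8 h/week × 19 weeks = 152 h
ceiling fan: 0.04 kW × 152 h = 6.08 kWh
Total energy = 162.98 kWh
Cost = 162.98 × ₹5.9 = ₹961.58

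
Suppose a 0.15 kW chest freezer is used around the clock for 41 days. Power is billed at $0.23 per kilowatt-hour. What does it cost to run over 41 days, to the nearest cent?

Runtime = 24 h × 41 = 984 h
Energy = 0.15 kW × 984 h = 147.6 kWh
Cost = 147.6 kWh × $0.23/kWh = $33.95

$33.95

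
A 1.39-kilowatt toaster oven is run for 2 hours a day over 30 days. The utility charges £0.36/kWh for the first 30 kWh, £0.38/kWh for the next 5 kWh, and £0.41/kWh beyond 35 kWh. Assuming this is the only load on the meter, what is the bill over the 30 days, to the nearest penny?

£32.54

Runtime = 2 h/day × 30 days = 60 h
Energy = 1.39 kW × 60 h = 83.4 kWh
Tier 1 (0–30 kWh): 30 × £0.36 = £10.8
Tier 2 (30–35 kWh): 5 × £0.38 = £1.9
Above 35 kWh: 48.4 × £0.41 = £19.844
Bill = £32.54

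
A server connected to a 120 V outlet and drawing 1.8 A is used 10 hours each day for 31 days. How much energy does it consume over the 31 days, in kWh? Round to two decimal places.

66.96 kWh

Power = 1.8 A × 120 V = 216 W = 0.216 kW
Runtime = 10 h/day × 31 days = 310 h
Energy = 0.216 kW × 310 h = 66.96 kWh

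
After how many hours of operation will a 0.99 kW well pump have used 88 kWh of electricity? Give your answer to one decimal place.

88.9 h

Hours = 88 kWh ÷ 0.99 kW = 88.9 h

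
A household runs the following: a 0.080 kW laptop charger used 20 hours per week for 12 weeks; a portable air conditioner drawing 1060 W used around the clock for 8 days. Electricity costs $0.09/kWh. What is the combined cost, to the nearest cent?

laptop charger: Runtime = 20 h/week × 12 weeks = 240 h
laptop charger: 0.08 kW × 240 h = 19.2 kWh
portable air conditioner: Runtime = 24 h × 8 = 192 h
portable air conditioner: 1.06 kW × 192 h = 203.52 kWh
Total energy = 222.72 kWh
Cost = 222.72 × $0.09 = $20.04

$20.04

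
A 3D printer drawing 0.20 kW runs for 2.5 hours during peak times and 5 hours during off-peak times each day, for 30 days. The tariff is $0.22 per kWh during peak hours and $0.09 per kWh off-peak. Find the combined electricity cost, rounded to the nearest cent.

$6.00

Peak energy = 0.2 kW × 2.5 h × 30 = 15 kWh
Off-peak energy = 0.2 kW × 5 h × 30 = 30 kWh
Cost = 15 × $0.22 + 30 × $0.09 = $3.3 + $2.7 = $6.00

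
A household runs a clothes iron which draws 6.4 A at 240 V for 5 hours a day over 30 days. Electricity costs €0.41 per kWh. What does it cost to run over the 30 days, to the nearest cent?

Power = 6.4 A × 240 V = 1536 W = 1.536 kW
Runtime = 5 h/day × 30 days = 150 h
Energy = 1.536 kW × 150 h = 230.4 kWh
Cost = 230.4 kWh × €0.41/kWh = €94.46

€94.46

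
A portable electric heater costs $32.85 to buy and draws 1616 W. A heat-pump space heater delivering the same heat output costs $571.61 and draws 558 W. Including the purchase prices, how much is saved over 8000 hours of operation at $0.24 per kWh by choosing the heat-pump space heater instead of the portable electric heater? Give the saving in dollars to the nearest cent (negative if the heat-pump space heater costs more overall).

portable electric heater: $32.85 + (1616/1000) kW × 8000 h × $0.24 = $32.85 + $3102.72 = $3135.57
heat-pump space heater: $571.61 + (558/1000) kW × 8000 h × $0.24 = $571.61 + $1071.36 = $1642.97
Saving = $3135.57 − $1642.97 = $1492.6

$1492.60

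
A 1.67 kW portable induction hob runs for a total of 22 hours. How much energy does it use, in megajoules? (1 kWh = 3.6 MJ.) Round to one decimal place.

132.3 MJ

Energy = 1.67 kW × 22 h = 36.74 kWh
= 36.74 × 3.6 MJ = 132.3 MJ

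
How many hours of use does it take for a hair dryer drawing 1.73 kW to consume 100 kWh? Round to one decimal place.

Hours = 100 kWh ÷ 1.73 kW = 57.8 h

57.8 h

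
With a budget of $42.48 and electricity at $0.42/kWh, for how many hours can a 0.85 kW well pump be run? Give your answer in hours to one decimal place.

119.0 h

Energy available = $42.48 ÷ $0.42/kWh = 101.1429 kWh
Hours = 101.1429 kWh ÷ 0.85 kW = 119.0 h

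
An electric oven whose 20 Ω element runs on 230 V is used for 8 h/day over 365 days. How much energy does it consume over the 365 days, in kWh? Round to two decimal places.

Power = V²/R = 230²/20 = 2645 W = 2.645 kW
Runtime = 8 h/day × 365 days = 2920 h
Energy = 2.645 kW × 2920 h = 7723.4 kWh

7723.40 kWh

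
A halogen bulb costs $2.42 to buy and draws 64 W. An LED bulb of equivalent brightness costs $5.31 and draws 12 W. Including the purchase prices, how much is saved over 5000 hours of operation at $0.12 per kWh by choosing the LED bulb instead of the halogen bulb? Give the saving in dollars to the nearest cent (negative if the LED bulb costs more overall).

halogen bulb: $2.42 + (64/1000) kW × 5000 h × $0.12 = $2.42 + $38.4 = $40.82
LED bulb: $5.31 + (12/1000) kW × 5000 h × $0.12 = $5.31 + $7.2 = $12.51
Saving = $40.82 − $12.51 = $28.31

$28.31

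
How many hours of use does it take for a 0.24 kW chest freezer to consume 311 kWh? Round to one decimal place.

Hours = 311 kWh ÷ 0.24 kW = 1295.8 h

1295.8 h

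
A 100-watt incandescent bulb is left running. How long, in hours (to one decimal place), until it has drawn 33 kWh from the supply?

Hours = 33 kWh ÷ 0.1 kW = 330.0 h

330.0 h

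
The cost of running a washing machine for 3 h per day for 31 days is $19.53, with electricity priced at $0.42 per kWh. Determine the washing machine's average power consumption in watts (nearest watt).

500 W

Energy = $19.53 ÷ $0.42/kWh = 46.5 kWh
Runtime = 3 h/day × 31 days = 93 h
Power = 46.5 kWh ÷ 93 h = 0.5 kW = 500 W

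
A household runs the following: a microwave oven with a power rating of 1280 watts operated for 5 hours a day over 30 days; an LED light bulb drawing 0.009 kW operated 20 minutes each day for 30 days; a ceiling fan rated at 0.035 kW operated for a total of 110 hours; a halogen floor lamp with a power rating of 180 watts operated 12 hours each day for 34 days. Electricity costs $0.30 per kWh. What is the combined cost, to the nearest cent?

$80.81

microwave oven: Runtime = 5 h/day × 30 days = 150 h
microwave oven: 1.28 kW × 150 h = 192 kWh
LED light bulb: Runtime = 20 min × 30 = 600 min = 10 h
LED light bulb: 0.009 kW × 10 h = 0.09 kWh
ceiling fan: 0.035 kW × 110 h = 3.85 kWh
halogen floor lamp: Runtime = 12 h/day × 34 days = 408 h
halogen floor lamp: 0.18 kW × 408 h = 73.44 kWh
Total energy = 269.38 kWh
Cost = 269.38 × $0.30 = $80.81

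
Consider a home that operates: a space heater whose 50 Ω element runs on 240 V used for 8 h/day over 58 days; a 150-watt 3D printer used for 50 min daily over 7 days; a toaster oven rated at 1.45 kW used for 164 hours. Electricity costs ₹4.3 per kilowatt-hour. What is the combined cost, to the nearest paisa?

₹3324.77

space heater: Power = V²/R = 240²/50 = 1152 W = 1.152 kW
space heater: Runtime = 8 h/day × 58 days = 464 h
space heater: 1.152 kW × 464 h = 534.528 kWh
3D printer: Runtime = 50 min × 7 = 350 min = 5.833333… h
3D printer: 0.15 kW × 5.833333… h = 0.875 kWh
toaster oven: 1.45 kW × 164 h = 237.8 kWh
Total energy = 773.203 kWh
Cost = 773.203 × ₹4.3 = ₹3324.77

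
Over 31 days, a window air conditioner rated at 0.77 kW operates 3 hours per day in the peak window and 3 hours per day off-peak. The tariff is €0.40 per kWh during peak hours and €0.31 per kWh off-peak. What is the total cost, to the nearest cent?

Peak energy = 0.77 kW × 3 h × 31 = 71.61 kWh
Off-peak energy = 0.77 kW × 3 h × 31 = 71.61 kWh
Cost = 71.61 × €0.40 + 71.61 × €0.31 = €28.644 + €22.1991 = €50.84

€50.84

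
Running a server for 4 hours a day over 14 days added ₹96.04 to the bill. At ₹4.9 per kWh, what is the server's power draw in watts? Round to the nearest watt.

350 W

Energy = ₹96.04 ÷ ₹4.9/kWh = 19.6 kWh
Runtime = 4 h/day × 14 days = 56 h
Power = 19.6 kWh ÷ 56 h = 0.35 kW = 350 W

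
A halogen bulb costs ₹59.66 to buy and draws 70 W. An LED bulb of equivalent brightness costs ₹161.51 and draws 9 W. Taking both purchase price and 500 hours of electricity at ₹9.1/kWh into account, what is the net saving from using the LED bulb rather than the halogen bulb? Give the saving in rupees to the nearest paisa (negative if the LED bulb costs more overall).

₹175.70

halogen bulb: ₹59.66 + (70/1000) kW × 500 h × ₹9.1 = ₹59.66 + ₹318.5 = ₹378.16
LED bulb: ₹161.51 + (9/1000) kW × 500 h × ₹9.1 = ₹161.51 + ₹40.95 = ₹202.46
Saving = ₹378.16 − ₹202.46 = ₹175.7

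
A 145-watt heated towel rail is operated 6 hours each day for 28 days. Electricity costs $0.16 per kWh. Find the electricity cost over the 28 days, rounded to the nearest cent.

Runtime = 6 h/day × 28 days = 168 h
Energy = 0.145 kW × 168 h = 24.36 kWh
Cost = 24.36 kWh × $0.16/kWh = $3.90

$3.90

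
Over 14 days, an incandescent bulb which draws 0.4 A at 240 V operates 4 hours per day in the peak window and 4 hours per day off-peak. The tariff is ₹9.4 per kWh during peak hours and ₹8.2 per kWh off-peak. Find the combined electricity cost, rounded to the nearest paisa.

₹94.62

Power = 0.4 A × 240 V = 96 W = 0.096 kW
Peak energy = 0.096 kW × 4 h × 14 = 5.376 kWh
Off-peak energy = 0.096 kW × 4 h × 14 = 5.376 kWh
Cost = 5.376 × ₹9.4 + 5.376 × ₹8.2 = ₹50.5344 + ₹44.0832 = ₹94.62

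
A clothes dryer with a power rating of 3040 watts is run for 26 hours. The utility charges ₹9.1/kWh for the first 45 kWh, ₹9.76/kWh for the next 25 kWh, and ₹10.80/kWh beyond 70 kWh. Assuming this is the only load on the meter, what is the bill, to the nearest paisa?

₹751.13

Energy = 3.04 kW × 26 h = 79.04 kWh
Tier 1 (0–45 kWh): 45 × ₹9.1 = ₹409.5
Tier 2 (45–70 kWh): 25 × ₹9.76 = ₹244
Above 70 kWh: 9.04 × ₹10.80 = ₹97.632
Bill = ₹751.13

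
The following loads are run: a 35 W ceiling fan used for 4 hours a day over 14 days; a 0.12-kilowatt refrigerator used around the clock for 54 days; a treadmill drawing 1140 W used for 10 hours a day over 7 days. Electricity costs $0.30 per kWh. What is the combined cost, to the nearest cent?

$71.18

ceiling fan: Runtime = 4 h/day × 14 days = 56 h
ceiling fan: 0.035 kW × 56 h = 1.96 kWh
refrigerator: Runtime = 24 h × 54 = 1296 h
refrigerator: 0.12 kW × 1296 h = 155.52 kWh
treadmill: Runtime = 10 h/day × 7 days = 70 h
treadmill: 1.14 kW × 70 h = 79.8 kWh
Total energy = 237.28 kWh
Cost = 237.28 × $0.30 = $71.18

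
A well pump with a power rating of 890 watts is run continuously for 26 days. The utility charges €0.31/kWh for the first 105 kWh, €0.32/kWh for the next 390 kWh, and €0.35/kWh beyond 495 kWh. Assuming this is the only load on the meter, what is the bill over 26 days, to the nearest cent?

Runtime = 24 h × 26 = 624 h
Energy = 0.89 kW × 624 h = 555.36 kWh
Tier 1 (0–105 kWh): 105 × €0.31 = €32.55
Tier 2 (105–495 kWh): 390 × €0.32 = €124.8
Above 495 kWh: 60.36 × €0.35 = €21.126
Bill = €178.48

€178.48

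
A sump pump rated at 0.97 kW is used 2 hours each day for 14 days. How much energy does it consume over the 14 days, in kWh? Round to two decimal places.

27.16 kWh

Runtime = 2 h/day × 14 days = 28 h
Energy = 0.97 kW × 28 h = 27.16 kWh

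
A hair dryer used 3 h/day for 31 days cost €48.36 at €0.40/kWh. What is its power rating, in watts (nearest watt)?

Energy = €48.36 ÷ €0.40/kWh = 120.9 kWh
Runtime = 3 h/day × 31 days = 93 h
Power = 120.9 kWh ÷ 93 h = 1.3 kW = 1300 W

1300 W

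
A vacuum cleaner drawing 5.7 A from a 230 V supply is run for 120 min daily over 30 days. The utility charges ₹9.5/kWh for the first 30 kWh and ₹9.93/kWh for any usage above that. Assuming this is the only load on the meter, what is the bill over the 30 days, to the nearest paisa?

₹768.19

Power = 5.7 A × 230 V = 1311 W = 1.311 kW
Runtime = 120 min × 30 = 3600 min = 60 h
Energy = 1.311 kW × 60 h = 78.66 kWh
Tier 1 (0–30 kWh): 30 × ₹9.5 = ₹285
Above 30 kWh: 48.66 × ₹9.93 = ₹483.1938
Bill = ₹768.19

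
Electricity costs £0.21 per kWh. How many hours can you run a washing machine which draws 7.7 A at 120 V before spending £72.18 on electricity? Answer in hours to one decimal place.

Power = 7.7 A × 120 V = 924 W = 0.924 kW
Energy available = £72.18 ÷ £0.21/kWh = 343.7143 kWh
Hours = 343.7143 kWh ÷ 0.924 kW = 372.0 h

372.0 h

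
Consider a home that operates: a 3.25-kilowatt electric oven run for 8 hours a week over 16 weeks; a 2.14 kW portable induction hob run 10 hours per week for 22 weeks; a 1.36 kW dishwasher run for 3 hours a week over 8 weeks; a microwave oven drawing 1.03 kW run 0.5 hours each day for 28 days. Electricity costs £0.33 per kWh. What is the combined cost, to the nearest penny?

electric oven: Runtime = 8 h/week × 16 weeks = 128 h
electric oven: 3.25 kW × 128 h = 416 kWh
portable induction hob: Runtime = 10 h/week × 22 weeks = 220 h
portable induction hob: 2.14 kW × 220 h = 470.8 kWh
dishwasher: Runtime = 3 h/week × 8 weeks = 24 h
dishwasher: 1.36 kW × 24 h = 32.64 kWh
microwave oven: Runtime = 0.5 h/day × 28 days = 14 h
microwave oven: 1.03 kW × 14 h = 14.42 kWh
Total energy = 933.86 kWh
Cost = 933.86 × £0.33 = £308.17

£308.17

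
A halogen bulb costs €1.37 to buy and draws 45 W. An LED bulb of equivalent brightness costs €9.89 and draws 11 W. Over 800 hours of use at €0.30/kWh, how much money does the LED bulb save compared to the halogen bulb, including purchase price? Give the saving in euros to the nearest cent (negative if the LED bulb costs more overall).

halogen bulb: €1.37 + (45/1000) kW × 800 h × €0.30 = €1.37 + €10.8 = €12.17
LED bulb: €9.89 + (11/1000) kW × 800 h × €0.30 = €9.89 + €2.64 = €12.53
Saving = €12.17 − €12.53 = −€0.36

-€0.36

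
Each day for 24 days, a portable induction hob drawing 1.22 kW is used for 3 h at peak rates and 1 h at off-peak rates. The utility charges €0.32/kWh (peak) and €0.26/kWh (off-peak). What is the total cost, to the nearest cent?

Peak energy = 1.22 kW × 3 h × 24 = 87.84 kWh
Off-peak energy = 1.22 kW × 1 h × 24 = 29.28 kWh
Cost = 87.84 × €0.32 + 29.28 × €0.26 = €28.1088 + €7.6128 = €35.72

€35.72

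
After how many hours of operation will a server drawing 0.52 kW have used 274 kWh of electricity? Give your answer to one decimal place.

Hours = 274 kWh ÷ 0.52 kW = 526.9 h

526.9 h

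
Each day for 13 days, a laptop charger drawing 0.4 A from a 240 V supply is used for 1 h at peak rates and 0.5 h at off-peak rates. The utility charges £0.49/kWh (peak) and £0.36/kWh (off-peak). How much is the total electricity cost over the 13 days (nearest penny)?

£0.84

Power = 0.4 A × 240 V = 96 W = 0.096 kW
Peak energy = 0.096 kW × 1 h × 13 = 1.248 kWh
Off-peak energy = 0.096 kW × 0.5 h × 13 = 0.624 kWh
Cost = 1.248 × £0.49 + 0.624 × £0.36 = £0.61152 + £0.22464 = £0.84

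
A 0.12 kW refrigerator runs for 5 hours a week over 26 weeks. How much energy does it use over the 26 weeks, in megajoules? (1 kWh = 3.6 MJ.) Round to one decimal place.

56.2 MJ

Runtime = 5 h/week × 26 weeks = 130 h
Energy = 0.12 kW × 130 h = 15.6 kWh
= 15.6 × 3.6 MJ = 56.2 MJ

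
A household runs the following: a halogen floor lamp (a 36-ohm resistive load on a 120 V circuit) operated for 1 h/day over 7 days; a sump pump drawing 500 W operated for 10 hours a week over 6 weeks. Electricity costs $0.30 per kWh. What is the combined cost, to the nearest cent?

halogen floor lamp: Power = V²/R = 120²/36 = 400 W = 0.4 kW
halogen floor lamp: Runtime = 1 h/day × 7 days = 7 h
halogen floor lamp: 0.4 kW × 7 h = 2.8 kWh
sump pump: Runtime = 10 h/week × 6 weeks = 60 h
sump pump: 0.5 kW × 60 h = 30 kWh
Total energy = 32.8 kWh
Cost = 32.8 × $0.30 = $9.84

$9.84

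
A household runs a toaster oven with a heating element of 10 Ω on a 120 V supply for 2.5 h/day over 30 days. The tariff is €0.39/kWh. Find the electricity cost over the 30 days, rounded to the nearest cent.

Power = V²/R = 120²/10 = 1440 W = 1.44 kW
Runtime = 2.5 h/day × 30 days = 75 h
Energy = 1.44 kW × 75 h = 108 kWh
Cost = 108 kWh × €0.39/kWh = €42.12

€42.12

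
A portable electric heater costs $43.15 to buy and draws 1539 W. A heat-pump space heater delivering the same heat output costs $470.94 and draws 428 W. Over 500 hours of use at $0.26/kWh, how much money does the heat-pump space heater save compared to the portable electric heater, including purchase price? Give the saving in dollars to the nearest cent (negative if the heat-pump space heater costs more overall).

portable electric heater: $43.15 + (1539/1000) kW × 500 h × $0.26 = $43.15 + $200.07 = $243.22
heat-pump space heater: $470.94 + (428/1000) kW × 500 h × $0.26 = $470.94 + $55.64 = $526.58
Saving = $243.22 − $526.58 = −$283.36

-$283.36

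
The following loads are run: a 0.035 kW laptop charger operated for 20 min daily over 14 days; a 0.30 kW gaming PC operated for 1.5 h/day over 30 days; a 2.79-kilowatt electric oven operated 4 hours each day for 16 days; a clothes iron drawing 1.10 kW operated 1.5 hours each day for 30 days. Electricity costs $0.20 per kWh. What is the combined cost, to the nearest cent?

$48.34

laptop charger: Runtime = 20 min × 14 = 280 min = 4.666666… h
laptop charger: 0.035 kW × 4.666666… h = 0.163333… kWh
gaming PC: Runtime = 1.5 h/day × 30 days = 45 h
gaming PC: 0.3 kW × 45 h = 13.5 kWh
electric oven: Runtime = 4 h/day × 16 days = 64 h
electric oven: 2.79 kW × 64 h = 178.56 kWh
clothes iron: Runtime = 1.5 h/day × 30 days = 45 h
clothes iron: 1.1 kW × 45 h = 49.5 kWh
Total energy = 241.723333… kWh
Cost = 241.723333… × $0.20 = $48.34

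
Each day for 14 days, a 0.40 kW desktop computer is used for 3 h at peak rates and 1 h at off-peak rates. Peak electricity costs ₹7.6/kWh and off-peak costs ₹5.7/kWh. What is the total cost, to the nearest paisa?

₹159.60

Peak energy = 0.4 kW × 3 h × 14 = 16.8 kWh
Off-peak energy = 0.4 kW × 1 h × 14 = 5.6 kWh
Cost = 16.8 × ₹7.6 + 5.6 × ₹5.7 = ₹127.68 + ₹31.92 = ₹159.60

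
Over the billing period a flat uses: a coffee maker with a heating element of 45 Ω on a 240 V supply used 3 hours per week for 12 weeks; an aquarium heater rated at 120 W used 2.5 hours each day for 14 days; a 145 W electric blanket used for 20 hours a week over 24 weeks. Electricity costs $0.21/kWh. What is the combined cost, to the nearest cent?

coffee maker: Power = V²/R = 240²/45 = 1280 W = 1.28 kW
coffee maker: Runtime = 3 h/week × 12 weeks = 36 h
coffee maker: 1.28 kW × 36 h = 46.08 kWh
aquarium heater: Runtime = 2.5 h/day × 14 days = 35 h
aquarium heater: 0.12 kW × 35 h = 4.2 kWh
electric blanket: Runtime = 20 h/week × 24 weeks = 480 h
electric blanket: 0.145 kW × 480 h = 69.6 kWh
Total energy = 119.88 kWh
Cost = 119.88 × $0.21 = $25.17

$25.17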